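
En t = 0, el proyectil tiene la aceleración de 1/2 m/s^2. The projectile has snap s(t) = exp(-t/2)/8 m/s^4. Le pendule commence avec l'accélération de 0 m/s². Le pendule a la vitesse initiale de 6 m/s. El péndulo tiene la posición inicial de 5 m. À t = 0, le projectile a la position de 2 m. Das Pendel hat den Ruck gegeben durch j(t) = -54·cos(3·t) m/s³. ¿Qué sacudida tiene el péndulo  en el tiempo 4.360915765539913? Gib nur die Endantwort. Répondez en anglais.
The jerk at t = 4.360915765539913 is j = -46.9591470257454.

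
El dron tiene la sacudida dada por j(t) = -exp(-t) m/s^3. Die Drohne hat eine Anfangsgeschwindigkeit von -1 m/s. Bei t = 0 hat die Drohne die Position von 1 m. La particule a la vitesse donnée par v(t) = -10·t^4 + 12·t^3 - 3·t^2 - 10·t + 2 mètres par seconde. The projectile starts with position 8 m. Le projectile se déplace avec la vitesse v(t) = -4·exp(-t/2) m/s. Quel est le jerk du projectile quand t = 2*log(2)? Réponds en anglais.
We must differentiate our velocity equation v(t) = -4·exp(-t/2) 2 times. Differentiating velocity, we get acceleration: a(t) = 2·exp(-t/2). The derivative of acceleration gives jerk: j(t) = -exp(-t/2). Using j(t) = -exp(-t/2) and substituting t = 2*log(2), we find j = -1/2.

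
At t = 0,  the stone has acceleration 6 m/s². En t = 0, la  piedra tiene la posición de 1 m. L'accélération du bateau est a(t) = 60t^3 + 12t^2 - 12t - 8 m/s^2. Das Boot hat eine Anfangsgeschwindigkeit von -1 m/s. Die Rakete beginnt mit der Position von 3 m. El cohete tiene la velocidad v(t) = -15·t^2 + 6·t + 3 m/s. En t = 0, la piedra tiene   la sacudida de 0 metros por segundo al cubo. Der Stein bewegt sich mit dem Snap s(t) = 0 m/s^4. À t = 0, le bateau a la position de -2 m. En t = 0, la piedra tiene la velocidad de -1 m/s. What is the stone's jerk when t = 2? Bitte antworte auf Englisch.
We must find the integral of our snap equation s(t) = 0 1 time. The integral of snap is jerk. Using j(0) = 0, we get j(t) = 0. Using j(t) = 0 and substituting t = 2, we find j = 0.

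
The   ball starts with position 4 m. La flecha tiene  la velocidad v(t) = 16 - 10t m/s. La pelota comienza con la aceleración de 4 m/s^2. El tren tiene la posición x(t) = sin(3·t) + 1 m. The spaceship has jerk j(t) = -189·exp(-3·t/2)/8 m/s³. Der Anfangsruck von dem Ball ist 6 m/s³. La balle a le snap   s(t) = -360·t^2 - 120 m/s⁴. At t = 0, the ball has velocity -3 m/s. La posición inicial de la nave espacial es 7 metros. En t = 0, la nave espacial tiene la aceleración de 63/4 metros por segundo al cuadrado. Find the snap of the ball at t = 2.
Using s(t) = -360·t^2 - 120 and substituting t = 2, we find s = -1560.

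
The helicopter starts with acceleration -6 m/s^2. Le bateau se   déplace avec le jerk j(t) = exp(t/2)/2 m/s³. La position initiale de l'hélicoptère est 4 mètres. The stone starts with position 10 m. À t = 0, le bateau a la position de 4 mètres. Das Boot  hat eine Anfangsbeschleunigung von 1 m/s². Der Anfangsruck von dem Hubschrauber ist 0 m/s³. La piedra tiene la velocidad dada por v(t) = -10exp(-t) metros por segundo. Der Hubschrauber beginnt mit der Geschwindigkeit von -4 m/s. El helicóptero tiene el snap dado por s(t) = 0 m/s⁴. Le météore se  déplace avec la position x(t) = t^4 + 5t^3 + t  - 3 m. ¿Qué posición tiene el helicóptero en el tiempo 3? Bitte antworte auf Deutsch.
Ausgehend von dem Snap s(t) = 0, nehmen wir 4 Stammfunktionen. Mit ∫s(t)dt und Anwendung von j(0) = 0, finden wir j(t) = 0. Mit ∫j(t)dt und Anwendung von a(0) = -6, finden wir a(t) = -6. Die Stammfunktion von der Beschleunigung, mit v(0) = -4, ergibt die Geschwindigkeit: v(t) = -6·t - 4. Mit ∫v(t)dt und Anwendung von x(0) = 4, finden wir x(t) = -3·t^2 - 4·t + 4. Mit x(t) = -3·t^2 - 4·t + 4 und Einsetzen von t = 3, finden wir x = -35.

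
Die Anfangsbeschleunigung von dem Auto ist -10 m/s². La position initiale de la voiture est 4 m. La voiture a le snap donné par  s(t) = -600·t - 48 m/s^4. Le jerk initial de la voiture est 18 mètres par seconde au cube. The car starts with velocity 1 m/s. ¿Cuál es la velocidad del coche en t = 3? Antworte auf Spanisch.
Debemos encontrar la integral de nuestra ecuación del snap s(t) = -600·t - 48 3 veces. Tomando ∫s(t)dt y aplicando j(0) = 18, encontramos j(t) = -300·t^2 - 48·t + 18. La integral de la sacudida es la aceleración. Usando a(0) = -10, obtenemos a(t) = -100·t^3 - 24·t^2 + 18·t - 10. La antiderivada de la aceleración, con v(0) = 1, da la velocidad: v(t) = -25·t^4 - 8·t^3 + 9·t^2 - 10·t + 1. Tenemos la velocidad v(t) = -25·t^4 - 8·t^3 + 9·t^2 - 10·t + 1. Sustituyendo t = 3: v(3) = -2189.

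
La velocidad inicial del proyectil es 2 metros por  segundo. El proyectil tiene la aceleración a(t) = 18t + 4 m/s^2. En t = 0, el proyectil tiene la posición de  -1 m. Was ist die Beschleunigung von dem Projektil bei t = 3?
Mit a(t) = 18·t + 4 und Einsetzen von t = 3, finden wir a = 58.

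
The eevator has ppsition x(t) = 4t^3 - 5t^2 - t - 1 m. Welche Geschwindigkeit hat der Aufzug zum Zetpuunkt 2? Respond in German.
Um dies zu lösen, müssen wir 1 Ableitung unserer Gleichung für die Position x(t) = 4·t^3 - 5·t^2 - t - 1 nehmen. Mit d/dt von x(t) finden wir v(t) = 12·t^2 - 10·t - 1. Mit v(t) = 12·t^2 - 10·t - 1 und Einsetzen von t = 2, finden wir v = 27.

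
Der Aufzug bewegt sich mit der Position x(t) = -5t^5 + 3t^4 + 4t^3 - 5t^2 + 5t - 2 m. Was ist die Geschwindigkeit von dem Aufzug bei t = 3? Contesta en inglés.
Starting from position x(t) = -5·t^5 + 3·t^4 + 4·t^3 - 5·t^2 + 5·t - 2, we take 1 derivative. Differentiating position, we get velocity: v(t) = -25·t^4 + 12·t^3 + 12·t^2 - 10·t + 5. We have velocity v(t) = -25·t^4 + 12·t^3 + 12·t^2 - 10·t + 5. Substituting t = 3: v(3) = -1618.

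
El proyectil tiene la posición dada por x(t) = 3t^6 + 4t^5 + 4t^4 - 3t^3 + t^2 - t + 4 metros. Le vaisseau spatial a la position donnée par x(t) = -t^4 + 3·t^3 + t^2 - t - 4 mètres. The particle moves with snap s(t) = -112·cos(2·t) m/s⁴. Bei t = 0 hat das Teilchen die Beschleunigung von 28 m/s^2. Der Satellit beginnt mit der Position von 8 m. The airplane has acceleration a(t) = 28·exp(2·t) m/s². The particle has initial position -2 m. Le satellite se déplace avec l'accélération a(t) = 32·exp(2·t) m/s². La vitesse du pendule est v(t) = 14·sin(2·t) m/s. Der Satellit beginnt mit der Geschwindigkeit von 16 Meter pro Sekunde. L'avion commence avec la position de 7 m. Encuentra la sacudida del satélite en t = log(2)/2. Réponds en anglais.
Starting from acceleration a(t) = 32·exp(2·t), we take 1 derivative. Differentiating acceleration, we get jerk: j(t) = 64·exp(2·t). From the given jerk equation j(t) = 64·exp(2·t), we substitute t = log(2)/2 to get j = 128.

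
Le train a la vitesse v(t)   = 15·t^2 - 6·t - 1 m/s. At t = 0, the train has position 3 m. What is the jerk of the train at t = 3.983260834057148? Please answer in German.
Um dies zu lösen, müssen wir 2 Ableitungen unserer Gleichung für die Geschwindigkeit v(t) = 15·t^2 - 6·t - 1 nehmen. Mit d/dt von v(t) finden wir a(t) = 30·t - 6. Mit d/dt von a(t) finden wir j(t) = 30. Wir haben den Ruck j(t) = 30. Durch Einsetzen von t = 3.983260834057148: j(3.983260834057148) = 30.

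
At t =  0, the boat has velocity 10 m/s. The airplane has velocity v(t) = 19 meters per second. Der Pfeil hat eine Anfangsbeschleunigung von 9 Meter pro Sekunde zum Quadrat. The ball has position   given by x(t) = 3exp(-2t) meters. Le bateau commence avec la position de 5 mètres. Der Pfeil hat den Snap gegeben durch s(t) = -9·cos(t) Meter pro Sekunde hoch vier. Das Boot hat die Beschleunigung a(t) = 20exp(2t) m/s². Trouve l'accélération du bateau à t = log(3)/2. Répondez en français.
En utilisant a(t) = 20·exp(2·t) et en substituant t = log(3)/2, nous trouvons a = 60.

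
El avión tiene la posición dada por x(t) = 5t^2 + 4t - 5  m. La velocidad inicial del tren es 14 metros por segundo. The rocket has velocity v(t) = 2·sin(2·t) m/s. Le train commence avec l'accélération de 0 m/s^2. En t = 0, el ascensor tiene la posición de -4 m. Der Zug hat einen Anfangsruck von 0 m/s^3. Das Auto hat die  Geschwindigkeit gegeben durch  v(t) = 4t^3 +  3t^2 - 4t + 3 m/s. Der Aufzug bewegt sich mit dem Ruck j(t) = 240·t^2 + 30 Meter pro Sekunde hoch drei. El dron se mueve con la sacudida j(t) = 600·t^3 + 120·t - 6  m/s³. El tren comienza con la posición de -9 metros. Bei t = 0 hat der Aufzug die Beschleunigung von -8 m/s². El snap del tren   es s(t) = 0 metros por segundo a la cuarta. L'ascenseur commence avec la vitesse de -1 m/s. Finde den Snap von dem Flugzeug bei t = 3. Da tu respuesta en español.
Partiendo de la posición x(t) = 5·t^2 + 4·t - 5, tomamos 4 derivadas. Tomando d/dt de x(t), encontramos v(t) = 10·t + 4. La derivada de la velocidad da la aceleración: a(t) = 10. Tomando d/dt de a(t), encontramos j(t) = 0. Tomando d/dt de j(t), encontramos s(t) = 0. Usando s(t) = 0 y sustituyendo t = 3, encontramos s = 0.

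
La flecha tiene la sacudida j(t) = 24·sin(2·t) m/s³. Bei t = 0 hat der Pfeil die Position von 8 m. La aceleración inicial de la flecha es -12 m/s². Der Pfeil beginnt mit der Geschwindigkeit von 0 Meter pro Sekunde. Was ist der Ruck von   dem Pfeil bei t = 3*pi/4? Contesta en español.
De la ecuación de la sacudida j(t) = 24·sin(2·t), sustituimos t = 3*pi/4 para obtener j = -24.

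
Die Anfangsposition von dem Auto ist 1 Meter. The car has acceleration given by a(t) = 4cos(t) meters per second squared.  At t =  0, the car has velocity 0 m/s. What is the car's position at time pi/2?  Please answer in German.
Wir müssen die Stammfunktion unserer Gleichung für die Beschleunigung a(t) = 4·cos(t) 2-mal finden. Mit ∫a(t)dt und Anwendung von v(0) = 0, finden wir v(t) = 4·sin(t). Mit ∫v(t)dt und Anwendung von x(0) = 1, finden wir x(t) = 5 - 4·cos(t). Wir haben die Position x(t) = 5 - 4·cos(t). Durch Einsetzen von t = pi/2: x(pi/2) = 5.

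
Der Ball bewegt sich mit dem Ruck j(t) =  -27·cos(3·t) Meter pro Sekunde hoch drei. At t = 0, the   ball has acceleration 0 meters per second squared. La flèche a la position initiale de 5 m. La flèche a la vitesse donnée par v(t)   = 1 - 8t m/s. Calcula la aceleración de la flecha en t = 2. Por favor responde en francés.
Pour résoudre ceci, nous devons prendre 1 dérivée de notre équation de la vitesse v(t) = 1 - 8·t. La dérivée de la vitesse donne l'accélération: a(t) = -8. Nous avons l'accélération a(t) = -8. En substituant t = 2: a(2) = -8.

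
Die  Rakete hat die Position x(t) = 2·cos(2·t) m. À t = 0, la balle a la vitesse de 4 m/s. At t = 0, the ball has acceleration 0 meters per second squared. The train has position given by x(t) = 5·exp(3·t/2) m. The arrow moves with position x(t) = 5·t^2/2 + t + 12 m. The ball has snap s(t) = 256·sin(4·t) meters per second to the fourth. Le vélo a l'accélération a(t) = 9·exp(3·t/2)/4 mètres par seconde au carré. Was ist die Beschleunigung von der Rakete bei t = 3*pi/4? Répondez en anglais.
To solve this, we need to take 2 derivatives of our position equation x(t) = 2·cos(2·t). Taking d/dt of x(t), we find v(t) = -4·sin(2·t). Taking d/dt of v(t), we find a(t) = -8·cos(2·t). From the given acceleration equation a(t) = -8·cos(2·t), we substitute t = 3*pi/4 to get a = 0.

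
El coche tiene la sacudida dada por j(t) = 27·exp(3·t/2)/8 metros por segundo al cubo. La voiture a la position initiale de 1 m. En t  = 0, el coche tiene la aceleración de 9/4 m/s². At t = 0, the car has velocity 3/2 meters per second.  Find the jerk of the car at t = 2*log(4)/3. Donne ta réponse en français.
De l'équation du jerk j(t) = 27·exp(3·t/2)/8, nous substituons t = 2*log(4)/3 pour obtenir j = 27/2.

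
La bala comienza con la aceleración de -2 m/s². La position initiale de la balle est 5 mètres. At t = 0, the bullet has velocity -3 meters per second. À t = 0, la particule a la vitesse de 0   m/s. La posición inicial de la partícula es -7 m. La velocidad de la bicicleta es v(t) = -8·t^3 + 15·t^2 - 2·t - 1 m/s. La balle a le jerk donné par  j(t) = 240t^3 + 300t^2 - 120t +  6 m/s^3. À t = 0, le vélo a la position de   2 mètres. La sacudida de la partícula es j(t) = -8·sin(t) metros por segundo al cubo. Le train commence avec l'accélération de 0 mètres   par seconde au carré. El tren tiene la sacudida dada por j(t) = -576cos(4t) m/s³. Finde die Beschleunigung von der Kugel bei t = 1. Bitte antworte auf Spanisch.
Necesitamos integrar nuestra ecuación de la sacudida j(t) = 240·t^3 + 300·t^2 - 120·t + 6 1 vez. Tomando ∫j(t)dt y aplicando a(0) = -2, encontramos a(t) = 60·t^4 + 100·t^3 - 60·t^2 + 6·t - 2. Usando a(t) = 60·t^4 + 100·t^3 - 60·t^2 + 6·t - 2 y sustituyendo t = 1, encontramos a = 104.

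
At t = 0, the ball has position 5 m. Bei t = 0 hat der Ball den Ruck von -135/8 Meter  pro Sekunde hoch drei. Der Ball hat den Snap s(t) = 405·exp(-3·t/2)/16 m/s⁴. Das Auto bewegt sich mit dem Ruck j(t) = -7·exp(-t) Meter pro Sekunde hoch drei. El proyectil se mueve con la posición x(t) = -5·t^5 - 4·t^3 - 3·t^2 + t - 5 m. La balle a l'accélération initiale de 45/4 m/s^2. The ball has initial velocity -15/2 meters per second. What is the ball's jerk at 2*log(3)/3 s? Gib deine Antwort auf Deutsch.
Ausgehend von dem Snap s(t) = 405·exp(-3·t/2)/16, nehmen wir 1 Stammfunktion. Durch Integration von dem Snap und Verwendung der Anfangsbedingung j(0) = -135/8, erhalten wir j(t) = -135·exp(-3·t/2)/8. Wir haben den Ruck j(t) = -135·exp(-3·t/2)/8. Durch Einsetzen von t = 2*log(3)/3: j(2*log(3)/3) = -45/8.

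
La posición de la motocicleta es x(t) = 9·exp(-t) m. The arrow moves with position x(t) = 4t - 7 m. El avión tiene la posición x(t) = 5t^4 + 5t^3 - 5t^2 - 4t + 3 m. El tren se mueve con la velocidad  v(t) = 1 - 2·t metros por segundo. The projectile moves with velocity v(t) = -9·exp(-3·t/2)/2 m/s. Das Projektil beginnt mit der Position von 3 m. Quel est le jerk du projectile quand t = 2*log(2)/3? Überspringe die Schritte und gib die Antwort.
La réponse est -81/16.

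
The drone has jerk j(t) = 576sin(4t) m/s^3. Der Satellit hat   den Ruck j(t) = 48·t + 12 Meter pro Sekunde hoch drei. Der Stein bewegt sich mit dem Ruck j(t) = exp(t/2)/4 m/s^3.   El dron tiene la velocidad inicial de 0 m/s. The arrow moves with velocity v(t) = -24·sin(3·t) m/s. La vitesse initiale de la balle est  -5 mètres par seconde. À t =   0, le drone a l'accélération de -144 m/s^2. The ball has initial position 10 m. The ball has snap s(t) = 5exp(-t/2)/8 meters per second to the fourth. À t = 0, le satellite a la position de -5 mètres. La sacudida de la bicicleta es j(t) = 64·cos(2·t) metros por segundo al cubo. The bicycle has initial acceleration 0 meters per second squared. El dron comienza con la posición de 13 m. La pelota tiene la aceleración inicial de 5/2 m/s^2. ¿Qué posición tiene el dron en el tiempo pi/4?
Necesitamos integrar nuestra ecuación de la sacudida j(t) = 576·sin(4·t) 3 veces. Integrando la sacudida y usando la condición inicial a(0) = -144, obtenemos a(t) = -144·cos(4·t). Integrando la aceleración y usando la condición inicial v(0) = 0, obtenemos v(t) = -36·sin(4·t). La integral de la velocidad es la posición. Usando x(0) = 13, obtenemos x(t) = 9·cos(4·t) + 4. Tenemos la posición x(t) = 9·cos(4·t) + 4. Sustituyendo t = pi/4: x(pi/4) = -5.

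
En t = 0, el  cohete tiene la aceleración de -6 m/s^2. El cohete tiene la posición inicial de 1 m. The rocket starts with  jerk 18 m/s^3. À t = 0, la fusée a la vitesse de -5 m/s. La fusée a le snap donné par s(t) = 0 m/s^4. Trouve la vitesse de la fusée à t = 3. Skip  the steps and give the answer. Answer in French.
La vitesse à t = 3 est v = 58.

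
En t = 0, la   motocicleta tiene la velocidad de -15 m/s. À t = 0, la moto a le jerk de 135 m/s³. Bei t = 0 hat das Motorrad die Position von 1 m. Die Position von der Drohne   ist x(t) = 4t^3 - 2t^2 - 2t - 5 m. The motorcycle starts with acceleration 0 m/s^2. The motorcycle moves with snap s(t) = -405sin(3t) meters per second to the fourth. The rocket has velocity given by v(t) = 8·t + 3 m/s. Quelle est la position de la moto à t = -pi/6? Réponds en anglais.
Starting from snap s(t) = -405·sin(3·t), we take 4 integrals. Integrating snap and using the initial condition j(0) = 135, we get j(t) = 135·cos(3·t). Finding the integral of j(t) and using a(0) = 0: a(t) = 45·sin(3·t). Integrating acceleration and using the initial condition v(0) = -15, we get v(t) = -15·cos(3·t). The antiderivative of velocity, with x(0) = 1, gives position: x(t) = 1 - 5·sin(3·t). Using x(t) = 1 - 5·sin(3·t) and substituting t = -pi/6, we find x = 6.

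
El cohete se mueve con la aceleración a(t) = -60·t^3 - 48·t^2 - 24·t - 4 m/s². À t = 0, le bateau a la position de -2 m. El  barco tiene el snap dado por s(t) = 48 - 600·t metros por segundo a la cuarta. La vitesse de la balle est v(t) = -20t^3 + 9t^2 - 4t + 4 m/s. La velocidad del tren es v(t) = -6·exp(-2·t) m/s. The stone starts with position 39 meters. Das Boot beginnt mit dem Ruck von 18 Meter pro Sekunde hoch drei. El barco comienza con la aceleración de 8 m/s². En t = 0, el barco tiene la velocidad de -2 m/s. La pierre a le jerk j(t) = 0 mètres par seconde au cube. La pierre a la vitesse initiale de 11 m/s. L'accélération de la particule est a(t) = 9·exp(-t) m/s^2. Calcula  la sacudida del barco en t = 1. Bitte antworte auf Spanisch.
Para resolver esto, necesitamos tomar 1 integral de nuestra ecuación del snap s(t) = 48 - 600·t. Tomando ∫s(t)dt y aplicando j(0) = 18, encontramos j(t) = -300·t^2 + 48·t + 18. Tenemos la sacudida j(t) = -300·t^2 + 48·t + 18. Sustituyendo t = 1: j(1) = -234.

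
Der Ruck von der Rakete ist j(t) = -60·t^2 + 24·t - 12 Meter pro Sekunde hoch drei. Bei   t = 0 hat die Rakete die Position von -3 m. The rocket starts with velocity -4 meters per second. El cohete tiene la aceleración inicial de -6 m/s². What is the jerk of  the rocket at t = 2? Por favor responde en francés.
De l'équation du jerk j(t) = -60·t^2 + 24·t - 12, nous substituons t = 2 pour obtenir j = -204.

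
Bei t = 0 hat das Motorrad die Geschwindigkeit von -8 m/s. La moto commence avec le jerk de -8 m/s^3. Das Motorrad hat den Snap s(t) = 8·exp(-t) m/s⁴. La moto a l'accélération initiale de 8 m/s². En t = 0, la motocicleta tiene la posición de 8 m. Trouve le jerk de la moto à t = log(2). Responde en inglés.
To solve this, we need to take 1 antiderivative of our snap equation s(t) = 8·exp(-t). The integral of snap is jerk. Using j(0) = -8, we get j(t) = -8·exp(-t). From the given jerk equation j(t) = -8·exp(-t), we substitute t = log(2) to get j = -4.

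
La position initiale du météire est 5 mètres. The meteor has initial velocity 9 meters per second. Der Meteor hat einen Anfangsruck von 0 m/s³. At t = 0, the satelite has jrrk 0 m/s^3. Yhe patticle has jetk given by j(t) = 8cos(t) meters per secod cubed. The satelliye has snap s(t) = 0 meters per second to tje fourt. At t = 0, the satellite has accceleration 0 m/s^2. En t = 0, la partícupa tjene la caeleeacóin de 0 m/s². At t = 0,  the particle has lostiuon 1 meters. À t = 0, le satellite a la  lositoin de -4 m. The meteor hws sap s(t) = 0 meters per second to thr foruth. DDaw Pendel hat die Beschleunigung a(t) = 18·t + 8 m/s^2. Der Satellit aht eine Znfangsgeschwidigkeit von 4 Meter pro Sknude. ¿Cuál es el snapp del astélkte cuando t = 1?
Usando s(t) = 0 y sustituyendo t = 1, encontramos s = 0.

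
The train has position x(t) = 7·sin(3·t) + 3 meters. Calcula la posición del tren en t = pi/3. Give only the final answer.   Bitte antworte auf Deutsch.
Bei t = pi/3, x = 3.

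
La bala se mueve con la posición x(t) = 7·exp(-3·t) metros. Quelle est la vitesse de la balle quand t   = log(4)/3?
Pour résoudre ceci, nous devons prendre 1 dérivée de notre équation de la position x(t) = 7·exp(-3·t). En dérivant la position, nous obtenons la vitesse: v(t) = -21·exp(-3·t). Nous avons la vitesse v(t) = -21·exp(-3·t). En substituant t = log(4)/3: v(log(4)/3) = -21/4.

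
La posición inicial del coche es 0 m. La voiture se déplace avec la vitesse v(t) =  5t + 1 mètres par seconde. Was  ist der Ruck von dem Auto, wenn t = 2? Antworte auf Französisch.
Nous devons dériver notre équation de la vitesse v(t) = 5·t + 1 2 fois. La dérivée de la vitesse donne l'accélération: a(t) = 5. En dérivant l'accélération, nous obtenons le jerk: j(t) = 0. En utilisant j(t) = 0 et en substituant t = 2, nous trouvons j = 0.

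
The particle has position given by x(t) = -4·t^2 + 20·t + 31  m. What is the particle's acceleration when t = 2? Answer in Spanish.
Para resolver esto, necesitamos tomar 2 derivadas de nuestra ecuación de la posición x(t) = -4·t^2 + 20·t + 31. Derivando la posición, obtenemos la velocidad: v(t) = 20 - 8·t. Tomando d/dt de v(t), encontramos a(t) = -8. De la ecuación de la aceleración a(t) = -8, sustituimos t = 2 para obtener a = -8.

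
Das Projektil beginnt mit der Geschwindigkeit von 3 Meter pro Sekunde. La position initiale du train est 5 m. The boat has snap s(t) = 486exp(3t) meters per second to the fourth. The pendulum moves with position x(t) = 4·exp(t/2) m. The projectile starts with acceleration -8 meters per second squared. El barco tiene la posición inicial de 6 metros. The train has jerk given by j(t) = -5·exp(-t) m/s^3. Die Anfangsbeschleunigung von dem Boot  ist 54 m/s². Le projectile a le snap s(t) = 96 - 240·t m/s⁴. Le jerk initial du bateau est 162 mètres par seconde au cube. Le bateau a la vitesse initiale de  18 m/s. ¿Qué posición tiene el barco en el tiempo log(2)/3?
Necesitamos integrar nuestra ecuación del snap s(t) = 486·exp(3·t) 4 veces. La antiderivada del snap, con j(0) = 162, da la sacudida: j(t) = 162·exp(3·t). La antiderivada de la sacudida, con a(0) = 54, da la aceleración: a(t) = 54·exp(3·t). Tomando ∫a(t)dt y aplicando v(0) = 18, encontramos v(t) = 18·exp(3·t). Integrando la velocidad y usando la condición inicial x(0) = 6, obtenemos x(t) = 6·exp(3·t). De la ecuación de la posición x(t) = 6·exp(3·t), sustituimos t = log(2)/3 para obtener x = 12.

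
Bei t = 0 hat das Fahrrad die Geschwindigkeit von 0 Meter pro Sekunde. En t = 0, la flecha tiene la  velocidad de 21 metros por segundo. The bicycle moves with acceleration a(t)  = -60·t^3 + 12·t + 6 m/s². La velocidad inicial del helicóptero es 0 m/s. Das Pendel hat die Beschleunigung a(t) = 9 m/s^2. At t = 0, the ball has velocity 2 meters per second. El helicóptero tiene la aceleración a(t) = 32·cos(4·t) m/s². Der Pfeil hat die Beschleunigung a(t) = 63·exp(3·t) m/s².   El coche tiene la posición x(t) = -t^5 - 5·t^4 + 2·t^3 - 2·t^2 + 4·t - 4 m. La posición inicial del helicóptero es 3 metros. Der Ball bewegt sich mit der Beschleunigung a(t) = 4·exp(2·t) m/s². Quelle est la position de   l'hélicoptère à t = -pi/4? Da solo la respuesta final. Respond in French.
La position à t = -pi/4 est x = 7.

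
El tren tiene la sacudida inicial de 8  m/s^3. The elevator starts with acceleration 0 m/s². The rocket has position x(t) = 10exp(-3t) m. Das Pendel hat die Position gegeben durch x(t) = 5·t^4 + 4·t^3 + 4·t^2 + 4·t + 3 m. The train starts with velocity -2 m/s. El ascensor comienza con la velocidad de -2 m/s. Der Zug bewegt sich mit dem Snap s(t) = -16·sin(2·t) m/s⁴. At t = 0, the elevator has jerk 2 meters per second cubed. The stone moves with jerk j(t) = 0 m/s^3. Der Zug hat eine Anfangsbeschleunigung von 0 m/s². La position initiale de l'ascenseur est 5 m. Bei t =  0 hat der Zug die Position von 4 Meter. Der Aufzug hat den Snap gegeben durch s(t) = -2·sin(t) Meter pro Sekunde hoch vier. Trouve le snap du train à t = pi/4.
De l'équation du snap s(t) = -16·sin(2·t), nous substituons t = pi/4 pour obtenir s = -16.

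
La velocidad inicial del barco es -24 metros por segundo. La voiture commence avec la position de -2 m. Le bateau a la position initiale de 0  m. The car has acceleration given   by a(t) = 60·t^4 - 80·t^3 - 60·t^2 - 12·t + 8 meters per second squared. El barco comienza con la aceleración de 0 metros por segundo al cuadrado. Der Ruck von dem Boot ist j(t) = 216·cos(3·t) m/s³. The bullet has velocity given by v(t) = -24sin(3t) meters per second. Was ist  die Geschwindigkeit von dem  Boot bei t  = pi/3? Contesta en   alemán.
Ausgehend von dem Ruck j(t) = 216·cos(3·t), nehmen wir 2 Integrale. Die Stammfunktion von dem Ruck ist die Beschleunigung. Mit a(0) = 0 erhalten wir a(t) = 72·sin(3·t). Mit ∫a(t)dt und Anwendung von v(0) = -24, finden wir v(t) = -24·cos(3·t). Mit v(t) = -24·cos(3·t) und Einsetzen von t = pi/3, finden wir v = 24.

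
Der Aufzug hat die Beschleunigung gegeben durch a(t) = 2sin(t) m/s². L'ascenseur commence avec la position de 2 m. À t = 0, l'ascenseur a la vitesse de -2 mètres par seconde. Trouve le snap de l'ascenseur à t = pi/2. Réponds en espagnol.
Debemos derivar nuestra ecuación de la aceleración a(t) = 2·sin(t) 2 veces. La derivada de la aceleración da la sacudida: j(t) = 2·cos(t). Derivando la sacudida, obtenemos el snap: s(t) = -2·sin(t). De la ecuación del snap s(t) = -2·sin(t), sustituimos t = pi/2 para obtener s = -2.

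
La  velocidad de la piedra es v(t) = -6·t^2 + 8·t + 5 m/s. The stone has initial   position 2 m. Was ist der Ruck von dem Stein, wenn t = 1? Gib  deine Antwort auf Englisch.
Starting from velocity v(t) = -6·t^2 + 8·t + 5, we take 2 derivatives. Taking d/dt of v(t), we find a(t) = 8 - 12·t. Taking d/dt of a(t), we find j(t) = -12. From the given jerk equation j(t) = -12, we substitute t = 1 to get j = -12.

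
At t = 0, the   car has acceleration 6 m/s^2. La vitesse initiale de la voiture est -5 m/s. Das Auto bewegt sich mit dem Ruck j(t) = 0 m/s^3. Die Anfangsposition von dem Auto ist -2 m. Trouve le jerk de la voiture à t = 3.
De l'équation du jerk j(t) = 0, nous substituons t = 3 pour obtenir j = 0.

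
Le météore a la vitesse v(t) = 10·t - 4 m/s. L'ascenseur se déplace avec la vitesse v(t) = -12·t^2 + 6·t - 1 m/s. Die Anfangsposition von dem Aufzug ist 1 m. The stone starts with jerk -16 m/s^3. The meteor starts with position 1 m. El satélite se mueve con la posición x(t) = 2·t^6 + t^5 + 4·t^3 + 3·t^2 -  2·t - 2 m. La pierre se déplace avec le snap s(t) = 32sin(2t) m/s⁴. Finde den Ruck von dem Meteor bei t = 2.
Ausgehend von der Geschwindigkeit v(t) = 10·t - 4, nehmen wir 2 Ableitungen. Mit d/dt von v(t) finden wir a(t) = 10. Die Ableitung von der Beschleunigung ergibt den Ruck: j(t) = 0. Wir haben den Ruck j(t) = 0. Durch Einsetzen von t = 2: j(2) = 0.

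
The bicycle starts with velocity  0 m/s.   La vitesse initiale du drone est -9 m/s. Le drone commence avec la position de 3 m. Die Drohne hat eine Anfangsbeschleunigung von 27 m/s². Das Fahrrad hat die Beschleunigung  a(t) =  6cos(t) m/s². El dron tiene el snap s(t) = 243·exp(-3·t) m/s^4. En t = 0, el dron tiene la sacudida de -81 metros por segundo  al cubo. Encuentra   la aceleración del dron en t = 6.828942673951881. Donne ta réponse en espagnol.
Debemos encontrar la antiderivada de nuestra ecuación del snap s(t) = 243·exp(-3·t) 2 veces. Tomando ∫s(t)dt y aplicando j(0) = -81, encontramos j(t) = -81·exp(-3·t). Tomando ∫j(t)dt y aplicando a(0) = 27, encontramos a(t) = 27·exp(-3·t). Tenemos la aceleración a(t) = 27·exp(-3·t). Sustituyendo t = 6.828942673951881: a(6.828942673951881) = 3.42016771074274E-8.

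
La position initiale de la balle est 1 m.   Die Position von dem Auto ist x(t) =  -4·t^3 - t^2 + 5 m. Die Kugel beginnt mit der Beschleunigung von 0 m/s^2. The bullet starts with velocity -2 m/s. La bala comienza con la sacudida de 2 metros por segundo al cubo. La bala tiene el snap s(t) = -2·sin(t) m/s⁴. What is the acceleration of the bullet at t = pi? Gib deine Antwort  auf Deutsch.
Wir müssen die Stammfunktion unserer Gleichung für den Snap s(t) = -2·sin(t) 2-mal finden. Die Stammfunktion von dem Snap ist der Ruck. Mit j(0) = 2 erhalten wir j(t) = 2·cos(t). Mit ∫j(t)dt und Anwendung von a(0) = 0, finden wir a(t) = 2·sin(t). Mit a(t) = 2·sin(t) und Einsetzen von t = pi, finden wir a = 0.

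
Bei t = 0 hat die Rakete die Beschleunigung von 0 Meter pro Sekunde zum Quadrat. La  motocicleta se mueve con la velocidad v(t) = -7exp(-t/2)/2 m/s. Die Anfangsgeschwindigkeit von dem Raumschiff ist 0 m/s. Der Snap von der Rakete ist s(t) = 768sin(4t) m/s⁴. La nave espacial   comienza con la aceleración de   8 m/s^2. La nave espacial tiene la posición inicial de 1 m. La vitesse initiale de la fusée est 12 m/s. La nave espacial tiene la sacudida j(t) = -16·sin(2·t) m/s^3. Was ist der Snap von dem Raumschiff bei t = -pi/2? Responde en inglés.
Starting from jerk j(t) = -16·sin(2·t), we take 1 derivative. Differentiating jerk, we get snap: s(t) = -32·cos(2·t). Using s(t) = -32·cos(2·t) and substituting t = -pi/2, we find s = 32.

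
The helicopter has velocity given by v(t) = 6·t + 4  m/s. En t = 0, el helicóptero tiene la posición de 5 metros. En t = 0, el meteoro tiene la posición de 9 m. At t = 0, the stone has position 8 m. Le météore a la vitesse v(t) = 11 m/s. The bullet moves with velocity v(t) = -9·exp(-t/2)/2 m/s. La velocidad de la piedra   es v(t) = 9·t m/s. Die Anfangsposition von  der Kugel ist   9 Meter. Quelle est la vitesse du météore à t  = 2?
De l'équation de la vitesse v(t) = 11, nous substituons t = 2 pour obtenir v = 11.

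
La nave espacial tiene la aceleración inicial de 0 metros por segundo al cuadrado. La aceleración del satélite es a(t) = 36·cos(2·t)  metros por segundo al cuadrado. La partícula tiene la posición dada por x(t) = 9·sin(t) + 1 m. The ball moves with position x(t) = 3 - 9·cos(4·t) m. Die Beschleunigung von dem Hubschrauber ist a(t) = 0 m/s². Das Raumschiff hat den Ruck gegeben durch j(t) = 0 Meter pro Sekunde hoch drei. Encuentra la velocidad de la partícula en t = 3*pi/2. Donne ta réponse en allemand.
Wir müssen unsere Gleichung für die Position x(t) = 9·sin(t) + 1 1-mal ableiten. Mit d/dt von x(t) finden wir v(t) = 9·cos(t). Aus der Gleichung für die Geschwindigkeit v(t) = 9·cos(t), setzen wir t = 3*pi/2 ein und erhalten v = 0.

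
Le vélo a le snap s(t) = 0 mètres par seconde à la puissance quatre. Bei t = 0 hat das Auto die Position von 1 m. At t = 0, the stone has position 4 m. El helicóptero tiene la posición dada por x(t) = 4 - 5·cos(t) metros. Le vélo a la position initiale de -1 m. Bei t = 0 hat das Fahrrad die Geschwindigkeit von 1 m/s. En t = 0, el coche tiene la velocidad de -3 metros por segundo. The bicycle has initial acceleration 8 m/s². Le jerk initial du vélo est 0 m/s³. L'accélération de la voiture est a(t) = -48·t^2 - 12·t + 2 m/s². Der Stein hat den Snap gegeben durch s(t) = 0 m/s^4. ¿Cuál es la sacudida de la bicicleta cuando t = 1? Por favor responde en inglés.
To solve this, we need to take 1 antiderivative of our snap equation s(t) = 0. Integrating snap and using the initial condition j(0) = 0, we get j(t) = 0. From the given jerk equation j(t) = 0, we substitute t = 1 to get j = 0.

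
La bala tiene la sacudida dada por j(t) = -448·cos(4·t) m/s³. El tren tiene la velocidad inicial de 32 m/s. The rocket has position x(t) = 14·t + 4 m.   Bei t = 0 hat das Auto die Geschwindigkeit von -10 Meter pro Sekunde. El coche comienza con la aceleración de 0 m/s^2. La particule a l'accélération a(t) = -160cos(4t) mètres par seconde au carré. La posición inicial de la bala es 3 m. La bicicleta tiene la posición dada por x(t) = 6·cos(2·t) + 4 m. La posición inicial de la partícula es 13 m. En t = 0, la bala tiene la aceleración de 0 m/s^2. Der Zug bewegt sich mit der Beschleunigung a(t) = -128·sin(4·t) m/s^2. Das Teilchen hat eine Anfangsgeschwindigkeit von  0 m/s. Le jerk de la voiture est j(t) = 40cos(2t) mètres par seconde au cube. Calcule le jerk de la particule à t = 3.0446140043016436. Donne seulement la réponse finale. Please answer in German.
Bei t = 3.0446140043016436, j = -242.085620373007.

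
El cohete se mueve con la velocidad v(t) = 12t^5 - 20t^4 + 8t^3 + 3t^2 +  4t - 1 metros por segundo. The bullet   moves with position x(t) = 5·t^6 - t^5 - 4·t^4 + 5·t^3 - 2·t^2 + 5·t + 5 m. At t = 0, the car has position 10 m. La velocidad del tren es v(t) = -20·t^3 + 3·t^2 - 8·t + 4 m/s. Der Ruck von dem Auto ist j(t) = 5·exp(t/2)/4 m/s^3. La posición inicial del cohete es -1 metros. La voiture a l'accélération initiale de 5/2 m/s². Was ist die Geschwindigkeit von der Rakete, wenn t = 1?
Aus der Gleichung für die Geschwindigkeit v(t) = 12·t^5 - 20·t^4 + 8·t^3 + 3·t^2 + 4·t - 1, setzen wir t = 1 ein und erhalten v = 6.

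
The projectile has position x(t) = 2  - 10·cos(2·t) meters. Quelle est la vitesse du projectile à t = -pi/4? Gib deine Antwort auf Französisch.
En partant de la position x(t) = 2 - 10·cos(2·t), nous prenons 1 dérivée. En dérivant la position, nous obtenons la vitesse: v(t) = 20·sin(2·t). Nous avons la vitesse v(t) = 20·sin(2·t). En substituant t = -pi/4: v(-pi/4) = -20.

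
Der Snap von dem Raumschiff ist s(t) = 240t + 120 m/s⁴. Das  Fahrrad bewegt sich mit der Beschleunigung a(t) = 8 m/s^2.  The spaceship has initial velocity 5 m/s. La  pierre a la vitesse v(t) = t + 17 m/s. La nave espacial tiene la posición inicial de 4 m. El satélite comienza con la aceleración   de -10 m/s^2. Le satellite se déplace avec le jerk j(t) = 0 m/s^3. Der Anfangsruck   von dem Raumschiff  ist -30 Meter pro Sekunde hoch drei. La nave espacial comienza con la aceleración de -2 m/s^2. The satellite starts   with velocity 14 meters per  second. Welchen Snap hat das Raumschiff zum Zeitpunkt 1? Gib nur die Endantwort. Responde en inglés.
At t = 1, s = 360.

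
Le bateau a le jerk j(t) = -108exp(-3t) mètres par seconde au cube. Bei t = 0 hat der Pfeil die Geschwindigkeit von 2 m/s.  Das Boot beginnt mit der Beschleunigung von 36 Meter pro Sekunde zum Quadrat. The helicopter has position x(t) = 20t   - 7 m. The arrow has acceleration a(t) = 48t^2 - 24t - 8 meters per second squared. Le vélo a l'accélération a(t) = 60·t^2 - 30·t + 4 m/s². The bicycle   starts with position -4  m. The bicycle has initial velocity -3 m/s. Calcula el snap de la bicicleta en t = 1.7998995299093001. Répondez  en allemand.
Wir müssen unsere Gleichung für die Beschleunigung a(t) = 60·t^2 - 30·t + 4 2-mal ableiten. Durch Ableiten von der Beschleunigung erhalten wir den Ruck: j(t) = 120·t - 30. Die Ableitung von dem Ruck ergibt den Snap: s(t) = 120. Mit s(t) = 120 und Einsetzen von t = 1.7998995299093001, finden wir s = 120.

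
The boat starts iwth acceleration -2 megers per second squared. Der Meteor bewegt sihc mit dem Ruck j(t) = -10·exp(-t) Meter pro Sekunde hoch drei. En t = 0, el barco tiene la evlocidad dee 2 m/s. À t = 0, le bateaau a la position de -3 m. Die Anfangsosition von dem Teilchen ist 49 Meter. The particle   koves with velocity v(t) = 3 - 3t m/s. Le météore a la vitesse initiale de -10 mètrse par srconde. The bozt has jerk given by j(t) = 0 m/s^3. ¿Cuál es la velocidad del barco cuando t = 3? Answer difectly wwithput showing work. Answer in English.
The answer is -4.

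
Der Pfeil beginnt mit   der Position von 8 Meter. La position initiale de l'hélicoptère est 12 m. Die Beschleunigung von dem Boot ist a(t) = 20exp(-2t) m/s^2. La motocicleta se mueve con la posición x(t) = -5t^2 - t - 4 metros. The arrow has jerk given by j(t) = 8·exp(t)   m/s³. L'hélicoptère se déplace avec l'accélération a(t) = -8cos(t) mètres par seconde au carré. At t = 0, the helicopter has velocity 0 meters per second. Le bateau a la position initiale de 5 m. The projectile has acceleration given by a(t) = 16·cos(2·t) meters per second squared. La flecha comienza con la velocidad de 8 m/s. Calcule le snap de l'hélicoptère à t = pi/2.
Pour résoudre ceci, nous devons prendre 2 dérivées de notre équation de l'accélération a(t) = -8·cos(t). En prenant d/dt de a(t), nous trouvons j(t) = 8·sin(t). En prenant d/dt de j(t), nous trouvons s(t) = 8·cos(t). Nous avons le snap s(t) = 8·cos(t). En substituant t = pi/2: s(pi/2) = 0.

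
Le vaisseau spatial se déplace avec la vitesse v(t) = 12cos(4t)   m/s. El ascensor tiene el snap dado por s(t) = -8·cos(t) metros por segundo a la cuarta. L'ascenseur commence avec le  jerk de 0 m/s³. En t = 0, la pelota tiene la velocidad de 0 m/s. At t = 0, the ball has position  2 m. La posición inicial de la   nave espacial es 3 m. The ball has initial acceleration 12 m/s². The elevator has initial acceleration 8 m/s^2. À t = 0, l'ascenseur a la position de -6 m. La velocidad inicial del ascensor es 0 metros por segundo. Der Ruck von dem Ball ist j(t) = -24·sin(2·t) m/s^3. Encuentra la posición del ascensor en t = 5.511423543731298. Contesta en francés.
Nous devons intégrer notre équation du snap s(t) = -8·cos(t) 4 fois. L'intégrale du snap, avec j(0) = 0, donne le jerk: j(t) = -8·sin(t). En prenant ∫j(t)dt et en appliquant a(0) = 8, nous trouvons a(t) = 8·cos(t). En prenant ∫a(t)dt et en appliquant v(0) = 0, nous trouvons v(t) = 8·sin(t). En prenant ∫v(t)dt et en appliquant x(0) = -6, nous trouvons x(t) = 2 - 8·cos(t). En utilisant x(t) = 2 - 8·cos(t) et en substituant t = 5.511423543731298, nous trouvons x = -3.73346504398293.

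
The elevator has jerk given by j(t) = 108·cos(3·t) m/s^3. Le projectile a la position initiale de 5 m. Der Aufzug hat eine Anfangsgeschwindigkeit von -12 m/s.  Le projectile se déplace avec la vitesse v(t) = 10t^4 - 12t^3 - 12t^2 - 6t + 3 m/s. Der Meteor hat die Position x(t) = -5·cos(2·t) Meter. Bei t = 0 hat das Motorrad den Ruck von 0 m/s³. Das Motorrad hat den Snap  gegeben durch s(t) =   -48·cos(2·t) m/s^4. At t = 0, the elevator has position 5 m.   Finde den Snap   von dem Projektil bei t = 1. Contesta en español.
Para resolver esto, necesitamos tomar 3 derivadas de nuestra ecuación de la velocidad v(t) = 10·t^4 - 12·t^3 - 12·t^2 - 6·t + 3. Tomando d/dt de v(t), encontramos a(t) = 40·t^3 - 36·t^2 - 24·t - 6. La derivada de la aceleración da la sacudida: j(t) = 120·t^2 - 72·t - 24. La derivada de la sacudida da el snap: s(t) = 240·t - 72. Tenemos el snap s(t) = 240·t - 72. Sustituyendo t = 1: s(1) = 168.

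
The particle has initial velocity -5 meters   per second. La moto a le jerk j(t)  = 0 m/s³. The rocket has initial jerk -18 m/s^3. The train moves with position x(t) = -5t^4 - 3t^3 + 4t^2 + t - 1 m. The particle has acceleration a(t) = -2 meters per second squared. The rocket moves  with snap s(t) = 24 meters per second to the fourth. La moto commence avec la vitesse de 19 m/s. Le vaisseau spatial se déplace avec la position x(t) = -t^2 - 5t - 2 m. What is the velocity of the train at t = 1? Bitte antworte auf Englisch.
To solve this, we need to take 1 derivative of our position equation x(t) = -5·t^4 - 3·t^3 + 4·t^2 + t - 1. Taking d/dt of x(t), we find v(t) = -20·t^3 - 9·t^2 + 8·t + 1. Using v(t) = -20·t^3 - 9·t^2 + 8·t + 1 and substituting t = 1, we find v = -20.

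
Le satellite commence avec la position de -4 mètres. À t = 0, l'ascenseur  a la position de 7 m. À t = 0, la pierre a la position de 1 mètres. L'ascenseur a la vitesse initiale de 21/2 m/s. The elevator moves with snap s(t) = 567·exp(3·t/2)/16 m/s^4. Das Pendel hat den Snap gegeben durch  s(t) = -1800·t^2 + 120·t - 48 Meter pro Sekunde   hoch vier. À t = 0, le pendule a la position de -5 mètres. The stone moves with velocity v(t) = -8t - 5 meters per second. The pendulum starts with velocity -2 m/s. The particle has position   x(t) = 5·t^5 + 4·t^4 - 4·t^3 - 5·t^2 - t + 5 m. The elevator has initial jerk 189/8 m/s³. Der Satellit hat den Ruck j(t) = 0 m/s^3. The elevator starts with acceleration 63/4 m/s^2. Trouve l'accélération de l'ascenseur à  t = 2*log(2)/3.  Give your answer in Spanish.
Partiendo del snap s(t) = 567·exp(3·t/2)/16, tomamos 2 integrales. Integrando el snap y usando la condición inicial j(0) = 189/8, obtenemos j(t) = 189·exp(3·t/2)/8. La integral de la sacudida es la aceleración. Usando a(0) = 63/4, obtenemos a(t) = 63·exp(3·t/2)/4. De la ecuación de la aceleración a(t) = 63·exp(3·t/2)/4, sustituimos t = 2*log(2)/3 para obtener a = 63/2.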